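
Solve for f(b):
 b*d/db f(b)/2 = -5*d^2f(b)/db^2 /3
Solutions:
 f(b) = C1 + C2*erf(sqrt(15)*b/10)


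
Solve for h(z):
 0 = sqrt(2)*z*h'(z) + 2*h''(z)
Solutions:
 h(z) = C1 + C2*erf(2^(1/4)*z/2)


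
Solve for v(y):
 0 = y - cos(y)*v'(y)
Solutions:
 v(y) = C1 + Integral(y/cos(y), y)


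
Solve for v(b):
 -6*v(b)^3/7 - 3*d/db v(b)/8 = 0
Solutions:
 v(b) = -sqrt(14)*sqrt(-1/(C1 - 16*b))/2
 v(b) = sqrt(14)*sqrt(-1/(C1 - 16*b))/2


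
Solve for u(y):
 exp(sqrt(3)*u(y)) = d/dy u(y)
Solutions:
 u(y) = sqrt(3)*(2*log(-1/(C1 + y)) - log(3))/6


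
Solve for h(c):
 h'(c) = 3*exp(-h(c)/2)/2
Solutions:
 h(c) = 2*log(C1 + 3*c/4)


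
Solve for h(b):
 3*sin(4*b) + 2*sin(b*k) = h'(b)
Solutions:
 h(b) = C1 - 3*cos(4*b)/4 - 2*cos(b*k)/k


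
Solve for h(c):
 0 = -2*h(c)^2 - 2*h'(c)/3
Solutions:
 h(c) = 1/(C1 + 3*c)


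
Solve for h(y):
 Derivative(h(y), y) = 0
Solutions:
 h(y) = C1


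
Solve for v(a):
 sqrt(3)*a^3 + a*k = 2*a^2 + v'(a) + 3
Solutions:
 v(a) = C1 + sqrt(3)*a^4/4 - 2*a^3/3 + a^2*k/2 - 3*a


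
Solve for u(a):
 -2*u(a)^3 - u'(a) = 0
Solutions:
 u(a) = -sqrt(2)*sqrt(-1/(C1 - 2*a))/2
 u(a) = sqrt(2)*sqrt(-1/(C1 - 2*a))/2


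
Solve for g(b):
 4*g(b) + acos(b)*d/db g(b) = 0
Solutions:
 g(b) = C1*exp(-4*Integral(1/acos(b), b))


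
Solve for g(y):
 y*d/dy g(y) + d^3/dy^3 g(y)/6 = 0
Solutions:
 g(y) = C1 + Integral(C2*airyai(-6^(1/3)*y) + C3*airybi(-6^(1/3)*y), y)


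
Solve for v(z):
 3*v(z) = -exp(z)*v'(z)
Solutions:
 v(z) = C1*exp(3*exp(-z))


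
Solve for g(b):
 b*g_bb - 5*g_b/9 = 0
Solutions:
 g(b) = C1 + C2*b^(14/9)


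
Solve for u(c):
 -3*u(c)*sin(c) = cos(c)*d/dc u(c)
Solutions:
 u(c) = C1*cos(c)^3


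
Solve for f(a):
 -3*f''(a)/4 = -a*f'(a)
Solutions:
 f(a) = C1 + C2*erfi(sqrt(6)*a/3)


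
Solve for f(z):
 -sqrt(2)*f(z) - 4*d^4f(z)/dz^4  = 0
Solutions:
 f(z) = (C1*sin(2^(1/8)*z/2) + C2*cos(2^(1/8)*z/2))*exp(-2^(1/8)*z/2) + (C3*sin(2^(1/8)*z/2) + C4*cos(2^(1/8)*z/2))*exp(2^(1/8)*z/2)


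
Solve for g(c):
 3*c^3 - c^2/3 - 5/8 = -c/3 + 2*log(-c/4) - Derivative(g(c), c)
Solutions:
 g(c) = C1 - 3*c^4/4 + c^3/9 - c^2/6 + 2*c*log(-c) + c*(-4*log(2) - 11/8)


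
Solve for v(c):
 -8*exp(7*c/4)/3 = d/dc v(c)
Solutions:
 v(c) = C1 - 32*exp(7*c/4)/21


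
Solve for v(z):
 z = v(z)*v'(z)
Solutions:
 v(z) = -sqrt(C1 + z^2)
 v(z) = sqrt(C1 + z^2)


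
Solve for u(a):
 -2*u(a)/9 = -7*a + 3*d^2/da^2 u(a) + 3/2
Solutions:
 u(a) = C1*sin(sqrt(6)*a/9) + C2*cos(sqrt(6)*a/9) + 63*a/2 - 27/4


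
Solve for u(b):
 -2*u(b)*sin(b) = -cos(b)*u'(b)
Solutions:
 u(b) = C1/cos(b)^2


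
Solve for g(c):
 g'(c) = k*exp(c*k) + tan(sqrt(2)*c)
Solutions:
 g(c) = C1 + k*Piecewise((exp(c*k)/k, Ne(k, 0)), (c, True)) - sqrt(2)*log(cos(sqrt(2)*c))/2


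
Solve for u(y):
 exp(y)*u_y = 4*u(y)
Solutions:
 u(y) = C1*exp(-4*exp(-y))


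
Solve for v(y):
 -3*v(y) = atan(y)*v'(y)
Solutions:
 v(y) = C1*exp(-3*Integral(1/atan(y), y))


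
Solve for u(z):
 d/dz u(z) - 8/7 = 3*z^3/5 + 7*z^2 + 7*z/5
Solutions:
 u(z) = C1 + 3*z^4/20 + 7*z^3/3 + 7*z^2/10 + 8*z/7


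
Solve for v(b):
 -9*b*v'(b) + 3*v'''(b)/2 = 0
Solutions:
 v(b) = C1 + Integral(C2*airyai(6^(1/3)*b) + C3*airybi(6^(1/3)*b), b)


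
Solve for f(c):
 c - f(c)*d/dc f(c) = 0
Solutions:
 f(c) = -sqrt(C1 + c^2)
 f(c) = sqrt(C1 + c^2)


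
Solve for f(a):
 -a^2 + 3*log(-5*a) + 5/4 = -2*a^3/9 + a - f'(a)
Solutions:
 f(a) = C1 - a^4/18 + a^3/3 + a^2/2 - 3*a*log(-a) + a*(7/4 - 3*log(5))


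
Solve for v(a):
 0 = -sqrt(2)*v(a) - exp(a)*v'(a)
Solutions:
 v(a) = C1*exp(sqrt(2)*exp(-a))


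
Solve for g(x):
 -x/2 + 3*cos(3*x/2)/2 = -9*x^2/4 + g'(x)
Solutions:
 g(x) = C1 + 3*x^3/4 - x^2/4 + sin(3*x/2)


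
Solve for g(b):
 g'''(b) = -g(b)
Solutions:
 g(b) = C3*exp(-b) + (C1*sin(sqrt(3)*b/2) + C2*cos(sqrt(3)*b/2))*exp(b/2)


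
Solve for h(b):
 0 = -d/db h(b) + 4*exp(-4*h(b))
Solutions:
 h(b) = log(-I*(C1 + 16*b)^(1/4))
 h(b) = log(I*(C1 + 16*b)^(1/4))
 h(b) = log(-(C1 + 16*b)^(1/4))
 h(b) = log(C1 + 16*b)/4


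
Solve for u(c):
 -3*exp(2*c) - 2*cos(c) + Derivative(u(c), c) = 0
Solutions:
 u(c) = C1 + 3*exp(2*c)/2 + 2*sin(c)


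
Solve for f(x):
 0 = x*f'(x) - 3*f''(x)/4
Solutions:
 f(x) = C1 + C2*erfi(sqrt(6)*x/3)


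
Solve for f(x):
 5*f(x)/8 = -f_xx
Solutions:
 f(x) = C1*sin(sqrt(10)*x/4) + C2*cos(sqrt(10)*x/4)


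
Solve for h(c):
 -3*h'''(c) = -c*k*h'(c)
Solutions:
 h(c) = C1 + Integral(C2*airyai(3^(2/3)*c*k^(1/3)/3) + C3*airybi(3^(2/3)*c*k^(1/3)/3), c)


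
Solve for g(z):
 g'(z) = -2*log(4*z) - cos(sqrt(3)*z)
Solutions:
 g(z) = C1 - 2*z*log(z) - 4*z*log(2) + 2*z - sqrt(3)*sin(sqrt(3)*z)/3


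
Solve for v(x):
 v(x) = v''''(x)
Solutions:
 v(x) = C1*exp(-x) + C2*exp(x) + C3*sin(x) + C4*cos(x)


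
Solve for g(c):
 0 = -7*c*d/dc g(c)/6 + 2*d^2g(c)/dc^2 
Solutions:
 g(c) = C1 + C2*erfi(sqrt(42)*c/12)


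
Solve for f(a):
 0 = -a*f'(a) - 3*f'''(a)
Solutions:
 f(a) = C1 + Integral(C2*airyai(-3^(2/3)*a/3) + C3*airybi(-3^(2/3)*a/3), a)


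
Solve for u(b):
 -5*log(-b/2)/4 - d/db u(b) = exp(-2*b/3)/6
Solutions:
 u(b) = C1 - 5*b*log(-b)/4 + 5*b*(log(2) + 1)/4 + exp(-2*b/3)/4


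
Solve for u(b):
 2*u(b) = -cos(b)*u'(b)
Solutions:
 u(b) = C1*(sin(b) - 1)/(sin(b) + 1)


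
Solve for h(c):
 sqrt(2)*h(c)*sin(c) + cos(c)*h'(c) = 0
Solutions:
 h(c) = C1*cos(c)^(sqrt(2))


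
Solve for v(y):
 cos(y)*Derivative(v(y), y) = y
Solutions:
 v(y) = C1 + Integral(y/cos(y), y)


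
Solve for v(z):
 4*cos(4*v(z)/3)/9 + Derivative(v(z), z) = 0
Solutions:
 4*z/9 - 3*log(sin(4*v(z)/3) - 1)/8 + 3*log(sin(4*v(z)/3) + 1)/8 = C1


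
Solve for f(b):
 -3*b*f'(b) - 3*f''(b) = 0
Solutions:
 f(b) = C1 + C2*erf(sqrt(2)*b/2)


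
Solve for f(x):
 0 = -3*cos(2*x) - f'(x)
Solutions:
 f(x) = C1 - 3*sin(2*x)/2


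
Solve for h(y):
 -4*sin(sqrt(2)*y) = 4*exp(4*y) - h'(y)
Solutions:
 h(y) = C1 + exp(4*y) - 2*sqrt(2)*cos(sqrt(2)*y)


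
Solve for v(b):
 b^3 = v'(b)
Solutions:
 v(b) = C1 + b^4/4


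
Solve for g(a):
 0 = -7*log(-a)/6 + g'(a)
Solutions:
 g(a) = C1 + 7*a*log(-a)/6 - 7*a/6


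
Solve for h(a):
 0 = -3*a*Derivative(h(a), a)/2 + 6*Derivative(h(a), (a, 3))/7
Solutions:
 h(a) = C1 + Integral(C2*airyai(14^(1/3)*a/2) + C3*airybi(14^(1/3)*a/2), a)


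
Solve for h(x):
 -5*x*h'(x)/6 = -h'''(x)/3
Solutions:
 h(x) = C1 + Integral(C2*airyai(2^(2/3)*5^(1/3)*x/2) + C3*airybi(2^(2/3)*5^(1/3)*x/2), x)


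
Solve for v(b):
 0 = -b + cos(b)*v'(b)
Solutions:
 v(b) = C1 + Integral(b/cos(b), b)


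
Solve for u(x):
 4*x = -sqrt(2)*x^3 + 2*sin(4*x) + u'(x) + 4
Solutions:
 u(x) = C1 + sqrt(2)*x^4/4 + 2*x^2 - 4*x + cos(4*x)/2


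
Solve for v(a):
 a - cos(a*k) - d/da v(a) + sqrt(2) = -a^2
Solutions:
 v(a) = C1 + a^3/3 + a^2/2 + sqrt(2)*a - sin(a*k)/k


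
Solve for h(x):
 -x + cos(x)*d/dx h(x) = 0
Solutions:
 h(x) = C1 + Integral(x/cos(x), x)


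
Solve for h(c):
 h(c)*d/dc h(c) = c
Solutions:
 h(c) = -sqrt(C1 + c^2)
 h(c) = sqrt(C1 + c^2)


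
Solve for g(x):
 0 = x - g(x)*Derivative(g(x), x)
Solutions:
 g(x) = -sqrt(C1 + x^2)
 g(x) = sqrt(C1 + x^2)


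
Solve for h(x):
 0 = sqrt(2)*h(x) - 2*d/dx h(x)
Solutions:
 h(x) = C1*exp(sqrt(2)*x/2)


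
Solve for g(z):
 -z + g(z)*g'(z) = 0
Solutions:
 g(z) = -sqrt(C1 + z^2)
 g(z) = sqrt(C1 + z^2)


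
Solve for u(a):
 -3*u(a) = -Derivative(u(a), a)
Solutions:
 u(a) = C1*exp(3*a)


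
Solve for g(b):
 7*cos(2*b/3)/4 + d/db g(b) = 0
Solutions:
 g(b) = C1 - 21*sin(2*b/3)/8


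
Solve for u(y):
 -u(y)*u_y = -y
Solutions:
 u(y) = -sqrt(C1 + y^2)
 u(y) = sqrt(C1 + y^2)


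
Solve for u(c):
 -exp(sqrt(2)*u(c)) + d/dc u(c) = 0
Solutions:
 u(c) = sqrt(2)*(2*log(-1/(C1 + c)) - log(2))/4


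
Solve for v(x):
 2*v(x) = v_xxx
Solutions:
 v(x) = C3*exp(2^(1/3)*x) + (C1*sin(2^(1/3)*sqrt(3)*x/2) + C2*cos(2^(1/3)*sqrt(3)*x/2))*exp(-2^(1/3)*x/2)


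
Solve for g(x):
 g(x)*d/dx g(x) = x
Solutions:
 g(x) = -sqrt(C1 + x^2)
 g(x) = sqrt(C1 + x^2)


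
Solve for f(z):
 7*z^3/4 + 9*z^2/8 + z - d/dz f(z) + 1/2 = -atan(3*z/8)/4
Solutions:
 f(z) = C1 + 7*z^4/16 + 3*z^3/8 + z^2/2 + z*atan(3*z/8)/4 + z/2 - log(9*z^2 + 64)/3


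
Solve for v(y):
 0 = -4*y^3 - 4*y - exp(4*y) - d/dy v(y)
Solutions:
 v(y) = C1 - y^4 - 2*y^2 - exp(4*y)/4


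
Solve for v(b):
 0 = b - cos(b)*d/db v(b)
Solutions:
 v(b) = C1 + Integral(b/cos(b), b)


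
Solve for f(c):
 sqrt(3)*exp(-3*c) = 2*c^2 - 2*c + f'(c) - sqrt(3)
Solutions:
 f(c) = C1 - 2*c^3/3 + c^2 + sqrt(3)*c - sqrt(3)*exp(-3*c)/3


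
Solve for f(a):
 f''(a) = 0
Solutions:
 f(a) = C1 + C2*a


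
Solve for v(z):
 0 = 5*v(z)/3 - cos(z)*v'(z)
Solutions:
 v(z) = C1*(sin(z) + 1)^(5/6)/(sin(z) - 1)^(5/6)


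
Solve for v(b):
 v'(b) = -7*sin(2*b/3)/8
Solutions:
 v(b) = C1 + 21*cos(2*b/3)/16


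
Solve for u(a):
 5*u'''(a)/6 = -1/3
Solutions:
 u(a) = C1 + C2*a + C3*a^2 - a^3/15


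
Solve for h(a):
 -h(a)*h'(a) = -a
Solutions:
 h(a) = -sqrt(C1 + a^2)
 h(a) = sqrt(C1 + a^2)


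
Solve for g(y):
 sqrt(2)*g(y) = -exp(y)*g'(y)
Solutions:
 g(y) = C1*exp(sqrt(2)*exp(-y))


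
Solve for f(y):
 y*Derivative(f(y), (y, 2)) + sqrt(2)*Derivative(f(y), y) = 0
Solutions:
 f(y) = C1 + C2*y^(1 - sqrt(2))


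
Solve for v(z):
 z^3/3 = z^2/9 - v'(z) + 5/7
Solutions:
 v(z) = C1 - z^4/12 + z^3/27 + 5*z/7


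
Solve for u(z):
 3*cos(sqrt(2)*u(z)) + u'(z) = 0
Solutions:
 u(z) = sqrt(2)*(pi - asin((exp(2*sqrt(2)*C1) + exp(6*sqrt(2)*z))/(exp(2*sqrt(2)*C1) - exp(6*sqrt(2)*z))))/2
 u(z) = sqrt(2)*asin((exp(2*sqrt(2)*C1) + exp(6*sqrt(2)*z))/(exp(2*sqrt(2)*C1) - exp(6*sqrt(2)*z)))/2


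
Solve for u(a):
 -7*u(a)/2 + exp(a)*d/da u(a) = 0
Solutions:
 u(a) = C1*exp(-7*exp(-a)/2)


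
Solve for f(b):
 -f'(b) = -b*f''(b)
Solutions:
 f(b) = C1 + C2*b^2


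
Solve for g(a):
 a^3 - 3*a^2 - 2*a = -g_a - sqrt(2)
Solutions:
 g(a) = C1 - a^4/4 + a^3 + a^2 - sqrt(2)*a


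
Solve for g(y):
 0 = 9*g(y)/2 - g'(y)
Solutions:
 g(y) = C1*exp(9*y/2)


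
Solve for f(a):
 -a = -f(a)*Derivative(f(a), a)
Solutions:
 f(a) = -sqrt(C1 + a^2)
 f(a) = sqrt(C1 + a^2)


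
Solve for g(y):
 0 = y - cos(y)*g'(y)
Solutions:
 g(y) = C1 + Integral(y/cos(y), y)


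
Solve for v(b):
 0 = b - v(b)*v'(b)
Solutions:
 v(b) = -sqrt(C1 + b^2)
 v(b) = sqrt(C1 + b^2)


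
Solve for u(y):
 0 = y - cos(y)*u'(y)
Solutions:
 u(y) = C1 + Integral(y/cos(y), y)


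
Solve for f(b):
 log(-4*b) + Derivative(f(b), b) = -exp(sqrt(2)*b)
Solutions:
 f(b) = C1 - b*log(-b) + b*(1 - 2*log(2)) - sqrt(2)*exp(sqrt(2)*b)/2


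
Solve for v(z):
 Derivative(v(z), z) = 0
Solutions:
 v(z) = C1


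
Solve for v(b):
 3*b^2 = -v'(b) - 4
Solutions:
 v(b) = C1 - b^3 - 4*b


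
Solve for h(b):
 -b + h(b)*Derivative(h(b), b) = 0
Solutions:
 h(b) = -sqrt(C1 + b^2)
 h(b) = sqrt(C1 + b^2)


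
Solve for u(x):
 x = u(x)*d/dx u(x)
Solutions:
 u(x) = -sqrt(C1 + x^2)
 u(x) = sqrt(C1 + x^2)


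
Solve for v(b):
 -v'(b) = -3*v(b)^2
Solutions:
 v(b) = -1/(C1 + 3*b)


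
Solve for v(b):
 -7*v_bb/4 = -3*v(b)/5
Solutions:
 v(b) = C1*exp(-2*sqrt(105)*b/35) + C2*exp(2*sqrt(105)*b/35)


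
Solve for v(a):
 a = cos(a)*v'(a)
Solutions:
 v(a) = C1 + Integral(a/cos(a), a)


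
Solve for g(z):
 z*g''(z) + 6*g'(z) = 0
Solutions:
 g(z) = C1 + C2/z^5


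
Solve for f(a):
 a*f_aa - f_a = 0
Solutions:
 f(a) = C1 + C2*a^2


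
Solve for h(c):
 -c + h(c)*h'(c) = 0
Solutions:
 h(c) = -sqrt(C1 + c^2)
 h(c) = sqrt(C1 + c^2)


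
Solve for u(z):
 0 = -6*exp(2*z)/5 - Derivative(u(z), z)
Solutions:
 u(z) = C1 - 3*exp(2*z)/5


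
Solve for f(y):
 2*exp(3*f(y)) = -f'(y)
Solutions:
 f(y) = log((-3^(2/3) - 3*3^(1/6)*I)*(1/(C1 + 2*y))^(1/3)/6)
 f(y) = log((-3^(2/3) + 3*3^(1/6)*I)*(1/(C1 + 2*y))^(1/3)/6)
 f(y) = log(1/(C1 + 6*y))/3


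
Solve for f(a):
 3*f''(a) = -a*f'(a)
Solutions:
 f(a) = C1 + C2*erf(sqrt(6)*a/6)


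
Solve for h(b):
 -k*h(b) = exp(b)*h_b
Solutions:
 h(b) = C1*exp(k*exp(-b))


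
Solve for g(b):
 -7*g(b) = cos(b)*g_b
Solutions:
 g(b) = C1*sqrt(sin(b) - 1)*(sin(b)^3 - 3*sin(b)^2 + 3*sin(b) - 1)/(sqrt(sin(b) + 1)*(sin(b)^3 + 3*sin(b)^2 + 3*sin(b) + 1))


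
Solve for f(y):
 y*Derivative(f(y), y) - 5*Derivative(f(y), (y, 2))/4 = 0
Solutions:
 f(y) = C1 + C2*erfi(sqrt(10)*y/5)


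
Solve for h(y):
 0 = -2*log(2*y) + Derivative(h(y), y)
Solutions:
 h(y) = C1 + 2*y*log(y) - 2*y + y*log(4)


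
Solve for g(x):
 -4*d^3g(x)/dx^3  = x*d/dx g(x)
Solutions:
 g(x) = C1 + Integral(C2*airyai(-2^(1/3)*x/2) + C3*airybi(-2^(1/3)*x/2), x)


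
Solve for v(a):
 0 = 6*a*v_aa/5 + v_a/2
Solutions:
 v(a) = C1 + C2*a^(7/12)


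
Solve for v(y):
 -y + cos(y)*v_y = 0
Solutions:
 v(y) = C1 + Integral(y/cos(y), y)


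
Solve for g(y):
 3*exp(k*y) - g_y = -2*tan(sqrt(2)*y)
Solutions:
 g(y) = C1 + 3*Piecewise((exp(k*y)/k, Ne(k, 0)), (y, True)) - sqrt(2)*log(cos(sqrt(2)*y))


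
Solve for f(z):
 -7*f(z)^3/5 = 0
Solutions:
 f(z) = 0


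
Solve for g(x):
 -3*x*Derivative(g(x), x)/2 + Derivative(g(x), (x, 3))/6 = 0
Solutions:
 g(x) = C1 + Integral(C2*airyai(3^(2/3)*x) + C3*airybi(3^(2/3)*x), x)


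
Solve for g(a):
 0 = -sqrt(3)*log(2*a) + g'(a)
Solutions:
 g(a) = C1 + sqrt(3)*a*log(a) - sqrt(3)*a + sqrt(3)*a*log(2)


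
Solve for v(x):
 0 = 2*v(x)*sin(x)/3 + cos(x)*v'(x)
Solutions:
 v(x) = C1*cos(x)^(2/3)


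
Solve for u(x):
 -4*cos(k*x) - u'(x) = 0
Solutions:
 u(x) = C1 - 4*sin(k*x)/k


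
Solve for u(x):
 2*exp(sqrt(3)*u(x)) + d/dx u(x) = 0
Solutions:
 u(x) = sqrt(3)*(2*log(1/(C1 + 2*x)) - log(3))/6


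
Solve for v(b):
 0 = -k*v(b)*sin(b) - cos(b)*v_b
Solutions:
 v(b) = C1*exp(k*log(cos(b)))


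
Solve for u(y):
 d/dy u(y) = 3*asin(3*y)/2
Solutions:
 u(y) = C1 + 3*y*asin(3*y)/2 + sqrt(1 - 9*y^2)/2


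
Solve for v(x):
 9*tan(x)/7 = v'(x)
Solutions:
 v(x) = C1 - 9*log(cos(x))/7


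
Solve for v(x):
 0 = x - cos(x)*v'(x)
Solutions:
 v(x) = C1 + Integral(x/cos(x), x)


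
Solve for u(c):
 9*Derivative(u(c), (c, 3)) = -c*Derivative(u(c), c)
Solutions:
 u(c) = C1 + Integral(C2*airyai(-3^(1/3)*c/3) + C3*airybi(-3^(1/3)*c/3), c)


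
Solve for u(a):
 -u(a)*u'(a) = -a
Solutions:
 u(a) = -sqrt(C1 + a^2)
 u(a) = sqrt(C1 + a^2)


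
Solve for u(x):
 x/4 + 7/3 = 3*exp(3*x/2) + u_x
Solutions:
 u(x) = C1 + x^2/8 + 7*x/3 - 2*exp(3*x/2)


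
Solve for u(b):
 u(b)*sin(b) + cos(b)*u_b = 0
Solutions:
 u(b) = C1*cos(b)


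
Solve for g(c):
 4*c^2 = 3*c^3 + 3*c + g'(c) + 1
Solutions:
 g(c) = C1 - 3*c^4/4 + 4*c^3/3 - 3*c^2/2 - c


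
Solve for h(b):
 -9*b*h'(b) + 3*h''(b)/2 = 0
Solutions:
 h(b) = C1 + C2*erfi(sqrt(3)*b)


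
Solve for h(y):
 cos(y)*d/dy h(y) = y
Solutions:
 h(y) = C1 + Integral(y/cos(y), y)


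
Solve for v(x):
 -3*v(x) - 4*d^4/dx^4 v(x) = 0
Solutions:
 v(x) = (C1*sin(3^(1/4)*x/2) + C2*cos(3^(1/4)*x/2))*exp(-3^(1/4)*x/2) + (C3*sin(3^(1/4)*x/2) + C4*cos(3^(1/4)*x/2))*exp(3^(1/4)*x/2)


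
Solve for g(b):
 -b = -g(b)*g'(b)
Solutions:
 g(b) = -sqrt(C1 + b^2)
 g(b) = sqrt(C1 + b^2)


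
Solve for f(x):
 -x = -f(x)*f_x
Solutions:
 f(x) = -sqrt(C1 + x^2)
 f(x) = sqrt(C1 + x^2)


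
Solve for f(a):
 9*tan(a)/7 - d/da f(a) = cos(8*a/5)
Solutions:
 f(a) = C1 - 9*log(cos(a))/7 - 5*sin(8*a/5)/8


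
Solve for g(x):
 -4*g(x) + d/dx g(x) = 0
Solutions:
 g(x) = C1*exp(4*x)


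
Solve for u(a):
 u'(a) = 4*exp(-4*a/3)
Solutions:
 u(a) = C1 - 3*exp(-4*a/3)


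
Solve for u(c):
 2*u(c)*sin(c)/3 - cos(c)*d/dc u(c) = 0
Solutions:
 u(c) = C1/cos(c)^(2/3)


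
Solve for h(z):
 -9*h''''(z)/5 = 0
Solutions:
 h(z) = C1 + C2*z + C3*z^2 + C4*z^3


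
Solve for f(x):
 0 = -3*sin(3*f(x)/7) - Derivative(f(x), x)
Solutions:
 3*x + 7*log(cos(3*f(x)/7) - 1)/6 - 7*log(cos(3*f(x)/7) + 1)/6 = C1


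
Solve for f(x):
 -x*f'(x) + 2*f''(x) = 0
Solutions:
 f(x) = C1 + C2*erfi(x/2)


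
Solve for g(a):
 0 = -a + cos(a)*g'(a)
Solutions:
 g(a) = C1 + Integral(a/cos(a), a)


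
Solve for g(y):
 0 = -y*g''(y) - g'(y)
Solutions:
 g(y) = C1 + C2*log(y)


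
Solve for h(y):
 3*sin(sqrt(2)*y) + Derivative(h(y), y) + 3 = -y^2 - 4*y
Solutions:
 h(y) = C1 - y^3/3 - 2*y^2 - 3*y + 3*sqrt(2)*cos(sqrt(2)*y)/2


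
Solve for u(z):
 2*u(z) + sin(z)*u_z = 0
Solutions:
 u(z) = C1*(cos(z) + 1)/(cos(z) - 1)


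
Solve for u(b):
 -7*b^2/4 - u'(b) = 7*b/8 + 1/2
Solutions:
 u(b) = C1 - 7*b^3/12 - 7*b^2/16 - b/2


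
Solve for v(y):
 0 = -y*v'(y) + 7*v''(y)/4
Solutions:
 v(y) = C1 + C2*erfi(sqrt(14)*y/7)


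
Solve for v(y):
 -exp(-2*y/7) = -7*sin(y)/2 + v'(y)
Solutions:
 v(y) = C1 - 7*cos(y)/2 + 7*exp(-2*y/7)/2


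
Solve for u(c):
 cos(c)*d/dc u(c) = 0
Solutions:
 u(c) = C1


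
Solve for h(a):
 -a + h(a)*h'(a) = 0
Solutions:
 h(a) = -sqrt(C1 + a^2)
 h(a) = sqrt(C1 + a^2)


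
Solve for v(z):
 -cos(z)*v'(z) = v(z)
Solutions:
 v(z) = C1*sqrt(sin(z) - 1)/sqrt(sin(z) + 1)


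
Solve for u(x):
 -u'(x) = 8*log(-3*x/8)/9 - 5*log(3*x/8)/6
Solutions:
 u(x) = C1 - x*log(x)/18 + x*(-log(3) + 1 + 3*log(2) - 16*I*pi)/18


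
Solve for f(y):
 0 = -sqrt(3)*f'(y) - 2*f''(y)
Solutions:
 f(y) = C1 + C2*exp(-sqrt(3)*y/2)


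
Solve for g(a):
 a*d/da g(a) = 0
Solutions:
 g(a) = C1


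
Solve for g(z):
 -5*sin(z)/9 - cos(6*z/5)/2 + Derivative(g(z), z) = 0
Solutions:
 g(z) = C1 + 5*sin(6*z/5)/12 - 5*cos(z)/9


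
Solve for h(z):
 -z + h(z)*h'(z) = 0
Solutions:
 h(z) = -sqrt(C1 + z^2)
 h(z) = sqrt(C1 + z^2)


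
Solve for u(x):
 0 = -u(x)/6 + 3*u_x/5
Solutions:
 u(x) = C1*exp(5*x/18)


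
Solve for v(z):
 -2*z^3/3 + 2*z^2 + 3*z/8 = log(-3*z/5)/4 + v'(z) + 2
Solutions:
 v(z) = C1 - z^4/6 + 2*z^3/3 + 3*z^2/16 - z*log(-z)/4 + z*(-7 - log(3) + log(5))/4


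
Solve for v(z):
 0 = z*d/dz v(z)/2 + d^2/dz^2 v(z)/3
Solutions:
 v(z) = C1 + C2*erf(sqrt(3)*z/2)


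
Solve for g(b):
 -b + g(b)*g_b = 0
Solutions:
 g(b) = -sqrt(C1 + b^2)
 g(b) = sqrt(C1 + b^2)


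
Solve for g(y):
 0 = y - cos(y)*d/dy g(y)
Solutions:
 g(y) = C1 + Integral(y/cos(y), y)


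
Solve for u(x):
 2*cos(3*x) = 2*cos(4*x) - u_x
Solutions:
 u(x) = C1 - 2*sin(3*x)/3 + sin(4*x)/2


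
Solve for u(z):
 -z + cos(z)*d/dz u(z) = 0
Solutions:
 u(z) = C1 + Integral(z/cos(z), z)


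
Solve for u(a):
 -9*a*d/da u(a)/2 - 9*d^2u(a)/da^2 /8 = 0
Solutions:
 u(a) = C1 + C2*erf(sqrt(2)*a)


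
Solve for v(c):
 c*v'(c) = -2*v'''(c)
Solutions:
 v(c) = C1 + Integral(C2*airyai(-2^(2/3)*c/2) + C3*airybi(-2^(2/3)*c/2), c)


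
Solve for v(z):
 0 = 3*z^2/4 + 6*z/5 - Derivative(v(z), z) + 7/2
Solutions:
 v(z) = C1 + z^3/4 + 3*z^2/5 + 7*z/2


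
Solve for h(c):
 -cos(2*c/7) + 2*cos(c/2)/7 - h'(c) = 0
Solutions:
 h(c) = C1 - 7*sin(2*c/7)/2 + 4*sin(c/2)/7


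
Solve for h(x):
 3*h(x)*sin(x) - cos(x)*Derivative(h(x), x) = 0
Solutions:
 h(x) = C1/cos(x)^3


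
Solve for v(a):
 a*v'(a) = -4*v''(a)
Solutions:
 v(a) = C1 + C2*erf(sqrt(2)*a/4)


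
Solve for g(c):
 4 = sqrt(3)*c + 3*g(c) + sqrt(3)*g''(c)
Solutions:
 g(c) = C1*sin(3^(1/4)*c) + C2*cos(3^(1/4)*c) - sqrt(3)*c/3 + 4/3


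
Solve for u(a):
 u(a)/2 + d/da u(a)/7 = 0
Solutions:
 u(a) = C1*exp(-7*a/2)


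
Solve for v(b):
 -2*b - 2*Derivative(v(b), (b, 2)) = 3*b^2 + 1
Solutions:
 v(b) = C1 + C2*b - b^4/8 - b^3/6 - b^2/4


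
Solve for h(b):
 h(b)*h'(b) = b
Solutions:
 h(b) = -sqrt(C1 + b^2)
 h(b) = sqrt(C1 + b^2)


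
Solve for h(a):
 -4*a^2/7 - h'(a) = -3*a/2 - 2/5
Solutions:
 h(a) = C1 - 4*a^3/21 + 3*a^2/4 + 2*a/5


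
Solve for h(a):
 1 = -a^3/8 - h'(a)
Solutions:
 h(a) = C1 - a^4/32 - a


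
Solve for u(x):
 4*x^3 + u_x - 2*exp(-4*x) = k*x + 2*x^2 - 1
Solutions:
 u(x) = C1 + k*x^2/2 - x^4 + 2*x^3/3 - x - exp(-4*x)/2


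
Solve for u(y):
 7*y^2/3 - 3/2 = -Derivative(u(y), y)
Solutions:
 u(y) = C1 - 7*y^3/9 + 3*y/2


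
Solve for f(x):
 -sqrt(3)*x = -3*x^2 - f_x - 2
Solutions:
 f(x) = C1 - x^3 + sqrt(3)*x^2/2 - 2*x


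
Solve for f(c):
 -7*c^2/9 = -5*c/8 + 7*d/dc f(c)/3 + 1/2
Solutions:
 f(c) = C1 - c^3/9 + 15*c^2/112 - 3*c/14


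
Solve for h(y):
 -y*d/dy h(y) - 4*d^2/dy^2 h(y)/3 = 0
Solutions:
 h(y) = C1 + C2*erf(sqrt(6)*y/4)


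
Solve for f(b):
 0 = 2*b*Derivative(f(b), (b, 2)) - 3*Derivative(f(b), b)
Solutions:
 f(b) = C1 + C2*b^(5/2)


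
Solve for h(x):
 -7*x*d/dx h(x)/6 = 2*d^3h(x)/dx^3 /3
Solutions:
 h(x) = C1 + Integral(C2*airyai(-14^(1/3)*x/2) + C3*airybi(-14^(1/3)*x/2), x)


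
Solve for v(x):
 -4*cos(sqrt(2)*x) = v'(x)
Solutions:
 v(x) = C1 - 2*sqrt(2)*sin(sqrt(2)*x)


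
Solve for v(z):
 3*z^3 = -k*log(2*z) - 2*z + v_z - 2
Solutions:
 v(z) = C1 + k*z*log(z) - k*z + k*z*log(2) + 3*z^4/4 + z^2 + 2*z


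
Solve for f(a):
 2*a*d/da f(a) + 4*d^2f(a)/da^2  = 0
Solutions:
 f(a) = C1 + C2*erf(a/2)


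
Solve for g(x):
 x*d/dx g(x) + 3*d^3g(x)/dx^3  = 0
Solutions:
 g(x) = C1 + Integral(C2*airyai(-3^(2/3)*x/3) + C3*airybi(-3^(2/3)*x/3), x)


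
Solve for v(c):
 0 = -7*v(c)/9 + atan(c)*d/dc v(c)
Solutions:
 v(c) = C1*exp(7*Integral(1/atan(c), c)/9)


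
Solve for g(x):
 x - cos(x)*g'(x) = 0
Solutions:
 g(x) = C1 + Integral(x/cos(x), x)


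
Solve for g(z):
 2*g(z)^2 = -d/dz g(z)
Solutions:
 g(z) = 1/(C1 + 2*z)


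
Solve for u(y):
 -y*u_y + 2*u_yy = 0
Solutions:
 u(y) = C1 + C2*erfi(y/2)


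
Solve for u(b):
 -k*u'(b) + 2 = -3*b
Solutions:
 u(b) = C1 + 3*b^2/(2*k) + 2*b/k


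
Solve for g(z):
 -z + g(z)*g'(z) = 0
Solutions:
 g(z) = -sqrt(C1 + z^2)
 g(z) = sqrt(C1 + z^2)


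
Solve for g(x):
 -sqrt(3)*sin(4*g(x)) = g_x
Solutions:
 g(x) = -acos((-C1 - exp(8*sqrt(3)*x))/(C1 - exp(8*sqrt(3)*x)))/4 + pi/2
 g(x) = acos((-C1 - exp(8*sqrt(3)*x))/(C1 - exp(8*sqrt(3)*x)))/4


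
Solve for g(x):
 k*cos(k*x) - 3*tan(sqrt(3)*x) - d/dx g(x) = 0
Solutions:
 g(x) = C1 + k*Piecewise((sin(k*x)/k, Ne(k, 0)), (x, True)) + sqrt(3)*log(cos(sqrt(3)*x))


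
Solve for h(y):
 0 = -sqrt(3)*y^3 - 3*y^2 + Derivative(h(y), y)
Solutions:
 h(y) = C1 + sqrt(3)*y^4/4 + y^3


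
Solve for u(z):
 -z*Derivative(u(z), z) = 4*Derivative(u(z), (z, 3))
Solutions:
 u(z) = C1 + Integral(C2*airyai(-2^(1/3)*z/2) + C3*airybi(-2^(1/3)*z/2), z)


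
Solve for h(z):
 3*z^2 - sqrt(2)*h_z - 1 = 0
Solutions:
 h(z) = C1 + sqrt(2)*z^3/2 - sqrt(2)*z/2


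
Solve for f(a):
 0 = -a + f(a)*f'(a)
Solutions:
 f(a) = -sqrt(C1 + a^2)
 f(a) = sqrt(C1 + a^2)


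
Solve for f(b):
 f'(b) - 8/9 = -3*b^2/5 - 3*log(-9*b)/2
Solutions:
 f(b) = C1 - b^3/5 - 3*b*log(-b)/2 + b*(43/18 - 3*log(3))


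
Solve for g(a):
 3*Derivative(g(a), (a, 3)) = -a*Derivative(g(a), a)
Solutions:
 g(a) = C1 + Integral(C2*airyai(-3^(2/3)*a/3) + C3*airybi(-3^(2/3)*a/3), a)


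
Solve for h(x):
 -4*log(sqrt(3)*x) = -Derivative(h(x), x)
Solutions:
 h(x) = C1 + 4*x*log(x) - 4*x + x*log(9)


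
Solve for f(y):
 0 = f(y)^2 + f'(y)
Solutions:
 f(y) = 1/(C1 + y)


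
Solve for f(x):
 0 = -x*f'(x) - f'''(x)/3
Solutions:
 f(x) = C1 + Integral(C2*airyai(-3^(1/3)*x) + C3*airybi(-3^(1/3)*x), x)


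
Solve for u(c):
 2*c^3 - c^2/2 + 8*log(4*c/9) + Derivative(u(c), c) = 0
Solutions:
 u(c) = C1 - c^4/2 + c^3/6 - 8*c*log(c) + c*log(43046721/65536) + 8*c


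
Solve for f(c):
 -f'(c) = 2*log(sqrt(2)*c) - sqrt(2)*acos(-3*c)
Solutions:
 f(c) = C1 - 2*c*log(c) - c*log(2) + 2*c + sqrt(2)*(c*acos(-3*c) + sqrt(1 - 9*c^2)/3)


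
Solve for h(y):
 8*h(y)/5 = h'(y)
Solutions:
 h(y) = C1*exp(8*y/5)


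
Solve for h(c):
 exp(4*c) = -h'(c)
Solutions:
 h(c) = C1 - exp(4*c)/4


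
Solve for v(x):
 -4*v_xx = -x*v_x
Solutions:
 v(x) = C1 + C2*erfi(sqrt(2)*x/4)


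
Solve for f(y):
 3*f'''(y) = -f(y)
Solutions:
 f(y) = C3*exp(-3^(2/3)*y/3) + (C1*sin(3^(1/6)*y/2) + C2*cos(3^(1/6)*y/2))*exp(3^(2/3)*y/6)


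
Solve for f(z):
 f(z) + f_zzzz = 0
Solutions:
 f(z) = (C1*sin(sqrt(2)*z/2) + C2*cos(sqrt(2)*z/2))*exp(-sqrt(2)*z/2) + (C3*sin(sqrt(2)*z/2) + C4*cos(sqrt(2)*z/2))*exp(sqrt(2)*z/2)


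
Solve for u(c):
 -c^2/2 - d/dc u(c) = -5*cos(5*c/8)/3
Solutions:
 u(c) = C1 - c^3/6 + 8*sin(5*c/8)/3


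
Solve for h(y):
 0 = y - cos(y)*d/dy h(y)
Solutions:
 h(y) = C1 + Integral(y/cos(y), y)


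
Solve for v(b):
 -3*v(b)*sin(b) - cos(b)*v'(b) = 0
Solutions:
 v(b) = C1*cos(b)^3


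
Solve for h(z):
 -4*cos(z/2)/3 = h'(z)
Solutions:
 h(z) = C1 - 8*sin(z/2)/3


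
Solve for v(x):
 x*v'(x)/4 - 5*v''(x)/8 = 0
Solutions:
 v(x) = C1 + C2*erfi(sqrt(5)*x/5)


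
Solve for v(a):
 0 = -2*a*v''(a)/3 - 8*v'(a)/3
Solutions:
 v(a) = C1 + C2/a^3


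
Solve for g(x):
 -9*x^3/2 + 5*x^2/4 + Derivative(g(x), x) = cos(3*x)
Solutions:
 g(x) = C1 + 9*x^4/8 - 5*x^3/12 + sin(3*x)/3


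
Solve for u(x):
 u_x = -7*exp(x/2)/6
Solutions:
 u(x) = C1 - 7*exp(x/2)/3


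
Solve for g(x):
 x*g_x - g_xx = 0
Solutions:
 g(x) = C1 + C2*erfi(sqrt(2)*x/2)


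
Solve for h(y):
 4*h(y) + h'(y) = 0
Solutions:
 h(y) = C1*exp(-4*y)


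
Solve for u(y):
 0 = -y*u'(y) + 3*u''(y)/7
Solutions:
 u(y) = C1 + C2*erfi(sqrt(42)*y/6)


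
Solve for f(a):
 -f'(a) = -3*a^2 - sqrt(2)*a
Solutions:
 f(a) = C1 + a^3 + sqrt(2)*a^2/2


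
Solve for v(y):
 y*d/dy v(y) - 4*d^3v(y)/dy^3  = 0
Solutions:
 v(y) = C1 + Integral(C2*airyai(2^(1/3)*y/2) + C3*airybi(2^(1/3)*y/2), y)


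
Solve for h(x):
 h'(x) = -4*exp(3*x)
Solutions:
 h(x) = C1 - 4*exp(3*x)/3


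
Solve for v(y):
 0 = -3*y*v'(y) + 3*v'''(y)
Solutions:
 v(y) = C1 + Integral(C2*airyai(y) + C3*airybi(y), y)


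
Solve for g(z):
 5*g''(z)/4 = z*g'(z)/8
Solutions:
 g(z) = C1 + C2*erfi(sqrt(5)*z/10)


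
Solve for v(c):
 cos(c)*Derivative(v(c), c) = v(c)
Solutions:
 v(c) = C1*sqrt(sin(c) + 1)/sqrt(sin(c) - 1)


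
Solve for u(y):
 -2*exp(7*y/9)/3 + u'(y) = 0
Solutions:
 u(y) = C1 + 6*exp(7*y/9)/7


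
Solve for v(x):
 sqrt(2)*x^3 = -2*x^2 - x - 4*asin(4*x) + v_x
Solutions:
 v(x) = C1 + sqrt(2)*x^4/4 + 2*x^3/3 + x^2/2 + 4*x*asin(4*x) + sqrt(1 - 16*x^2)


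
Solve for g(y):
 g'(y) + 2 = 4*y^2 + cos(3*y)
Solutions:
 g(y) = C1 + 4*y^3/3 - 2*y + sin(3*y)/3


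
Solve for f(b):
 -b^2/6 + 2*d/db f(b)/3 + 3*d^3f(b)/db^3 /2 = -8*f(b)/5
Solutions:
 f(b) = C1*exp(-b*(-75^(1/3)*(81 + 2*sqrt(1659))^(1/3) + 5*45^(1/3)/(81 + 2*sqrt(1659))^(1/3))/45)*sin(3^(1/6)*5^(1/3)*b*(15/(81 + 2*sqrt(1659))^(1/3) + 3^(2/3)*5^(1/3)*(81 + 2*sqrt(1659))^(1/3))/45) + C2*exp(-b*(-75^(1/3)*(81 + 2*sqrt(1659))^(1/3) + 5*45^(1/3)/(81 + 2*sqrt(1659))^(1/3))/45)*cos(3^(1/6)*5^(1/3)*b*(15/(81 + 2*sqrt(1659))^(1/3) + 3^(2/3)*5^(1/3)*(81 + 2*sqrt(1659))^(1/3))/45) + C3*exp(2*b*(-75^(1/3)*(81 + 2*sqrt(1659))^(1/3) + 5*45^(1/3)/(81 + 2*sqrt(1659))^(1/3))/45) + 5*b^2/48 - 25*b/288 + 125/3456


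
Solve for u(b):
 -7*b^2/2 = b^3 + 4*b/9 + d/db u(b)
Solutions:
 u(b) = C1 - b^4/4 - 7*b^3/6 - 2*b^2/9


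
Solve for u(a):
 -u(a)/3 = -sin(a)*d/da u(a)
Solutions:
 u(a) = C1*(cos(a) - 1)^(1/6)/(cos(a) + 1)^(1/6)


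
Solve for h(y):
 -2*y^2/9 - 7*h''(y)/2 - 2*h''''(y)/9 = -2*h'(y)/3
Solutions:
 h(y) = C1 + C2*exp(3^(1/3)*y*(-(4 + sqrt(1045))^(1/3) + 7*3^(1/3)/(4 + sqrt(1045))^(1/3))/4)*sin(3^(1/6)*y*(21/(4 + sqrt(1045))^(1/3) + 3^(2/3)*(4 + sqrt(1045))^(1/3))/4) + C3*exp(3^(1/3)*y*(-(4 + sqrt(1045))^(1/3) + 7*3^(1/3)/(4 + sqrt(1045))^(1/3))/4)*cos(3^(1/6)*y*(21/(4 + sqrt(1045))^(1/3) + 3^(2/3)*(4 + sqrt(1045))^(1/3))/4) + C4*exp(-3^(1/3)*y*(-(4 + sqrt(1045))^(1/3) + 7*3^(1/3)/(4 + sqrt(1045))^(1/3))/2) + y^3/9 + 7*y^2/4 + 147*y/8


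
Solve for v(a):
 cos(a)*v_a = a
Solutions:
 v(a) = C1 + Integral(a/cos(a), a)


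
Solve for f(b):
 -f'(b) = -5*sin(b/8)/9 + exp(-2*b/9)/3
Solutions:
 f(b) = C1 - 40*cos(b/8)/9 + 3*exp(-2*b/9)/2


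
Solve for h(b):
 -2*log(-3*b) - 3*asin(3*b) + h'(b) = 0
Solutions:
 h(b) = C1 + 2*b*log(-b) + 3*b*asin(3*b) - 2*b + 2*b*log(3) + sqrt(1 - 9*b^2)


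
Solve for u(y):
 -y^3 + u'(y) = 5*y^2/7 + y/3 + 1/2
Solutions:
 u(y) = C1 + y^4/4 + 5*y^3/21 + y^2/6 + y/2


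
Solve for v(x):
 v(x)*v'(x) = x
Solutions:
 v(x) = -sqrt(C1 + x^2)
 v(x) = sqrt(C1 + x^2)


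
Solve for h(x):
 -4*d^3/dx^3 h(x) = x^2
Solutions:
 h(x) = C1 + C2*x + C3*x^2 - x^5/240


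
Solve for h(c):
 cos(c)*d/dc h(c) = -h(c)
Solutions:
 h(c) = C1*sqrt(sin(c) - 1)/sqrt(sin(c) + 1)


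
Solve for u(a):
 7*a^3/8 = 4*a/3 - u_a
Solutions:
 u(a) = C1 - 7*a^4/32 + 2*a^2/3


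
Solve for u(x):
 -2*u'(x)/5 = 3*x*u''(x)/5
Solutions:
 u(x) = C1 + C2*x^(1/3)


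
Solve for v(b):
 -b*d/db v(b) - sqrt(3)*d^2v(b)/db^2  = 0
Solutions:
 v(b) = C1 + C2*erf(sqrt(2)*3^(3/4)*b/6)


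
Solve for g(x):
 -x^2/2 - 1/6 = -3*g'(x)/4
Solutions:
 g(x) = C1 + 2*x^3/9 + 2*x/9


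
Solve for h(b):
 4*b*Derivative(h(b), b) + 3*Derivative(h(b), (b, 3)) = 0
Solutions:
 h(b) = C1 + Integral(C2*airyai(-6^(2/3)*b/3) + C3*airybi(-6^(2/3)*b/3), b)


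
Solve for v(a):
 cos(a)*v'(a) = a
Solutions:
 v(a) = C1 + Integral(a/cos(a), a)


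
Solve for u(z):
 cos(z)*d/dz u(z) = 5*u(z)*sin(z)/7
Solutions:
 u(z) = C1/cos(z)^(5/7)


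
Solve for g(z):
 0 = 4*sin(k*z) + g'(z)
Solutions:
 g(z) = C1 + 4*cos(k*z)/k


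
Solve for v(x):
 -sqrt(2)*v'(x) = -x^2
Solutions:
 v(x) = C1 + sqrt(2)*x^3/6


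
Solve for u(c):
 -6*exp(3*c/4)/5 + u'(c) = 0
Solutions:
 u(c) = C1 + 8*exp(3*c/4)/5


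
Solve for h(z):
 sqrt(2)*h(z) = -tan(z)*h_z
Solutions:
 h(z) = C1/sin(z)^(sqrt(2))


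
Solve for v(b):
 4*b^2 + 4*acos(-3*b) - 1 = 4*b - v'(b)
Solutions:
 v(b) = C1 - 4*b^3/3 + 2*b^2 - 4*b*acos(-3*b) + b - 4*sqrt(1 - 9*b^2)/3


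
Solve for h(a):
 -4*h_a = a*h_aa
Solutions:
 h(a) = C1 + C2/a^3


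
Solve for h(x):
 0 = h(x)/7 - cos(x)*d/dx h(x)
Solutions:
 h(x) = C1*(sin(x) + 1)^(1/14)/(sin(x) - 1)^(1/14)


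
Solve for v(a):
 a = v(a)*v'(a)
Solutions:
 v(a) = -sqrt(C1 + a^2)
 v(a) = sqrt(C1 + a^2)


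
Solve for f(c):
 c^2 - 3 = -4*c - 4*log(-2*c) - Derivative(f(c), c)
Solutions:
 f(c) = C1 - c^3/3 - 2*c^2 - 4*c*log(-c) + c*(7 - 4*log(2))


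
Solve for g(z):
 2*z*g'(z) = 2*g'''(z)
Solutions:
 g(z) = C1 + Integral(C2*airyai(z) + C3*airybi(z), z)


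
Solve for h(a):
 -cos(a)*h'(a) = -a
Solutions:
 h(a) = C1 + Integral(a/cos(a), a)


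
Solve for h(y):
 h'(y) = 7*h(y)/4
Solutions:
 h(y) = C1*exp(7*y/4)


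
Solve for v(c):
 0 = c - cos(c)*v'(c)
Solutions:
 v(c) = C1 + Integral(c/cos(c), c)


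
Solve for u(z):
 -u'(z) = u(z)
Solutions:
 u(z) = C1*exp(-z)


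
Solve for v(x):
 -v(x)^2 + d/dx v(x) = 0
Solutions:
 v(x) = -1/(C1 + x)


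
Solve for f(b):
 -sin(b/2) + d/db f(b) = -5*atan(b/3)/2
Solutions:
 f(b) = C1 - 5*b*atan(b/3)/2 + 15*log(b^2 + 9)/4 - 2*cos(b/2)


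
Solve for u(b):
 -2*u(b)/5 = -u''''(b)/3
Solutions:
 u(b) = C1*exp(-5^(3/4)*6^(1/4)*b/5) + C2*exp(5^(3/4)*6^(1/4)*b/5) + C3*sin(5^(3/4)*6^(1/4)*b/5) + C4*cos(5^(3/4)*6^(1/4)*b/5)


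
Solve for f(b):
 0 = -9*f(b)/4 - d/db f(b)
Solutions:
 f(b) = C1*exp(-9*b/4)


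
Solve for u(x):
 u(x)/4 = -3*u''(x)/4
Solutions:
 u(x) = C1*sin(sqrt(3)*x/3) + C2*cos(sqrt(3)*x/3)


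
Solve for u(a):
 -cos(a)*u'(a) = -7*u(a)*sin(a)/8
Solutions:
 u(a) = C1/cos(a)^(7/8)


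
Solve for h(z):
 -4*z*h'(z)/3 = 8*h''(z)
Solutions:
 h(z) = C1 + C2*erf(sqrt(3)*z/6)


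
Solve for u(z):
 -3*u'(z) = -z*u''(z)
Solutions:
 u(z) = C1 + C2*z^4


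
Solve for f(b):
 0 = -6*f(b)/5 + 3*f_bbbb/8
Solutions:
 f(b) = C1*exp(-2*5^(3/4)*b/5) + C2*exp(2*5^(3/4)*b/5) + C3*sin(2*5^(3/4)*b/5) + C4*cos(2*5^(3/4)*b/5)


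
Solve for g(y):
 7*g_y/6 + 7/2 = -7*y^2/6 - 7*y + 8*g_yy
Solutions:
 g(y) = C1 + C2*exp(7*y/48) - y^3/3 - 69*y^2/7 - 6771*y/49


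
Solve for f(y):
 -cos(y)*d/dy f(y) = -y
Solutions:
 f(y) = C1 + Integral(y/cos(y), y)


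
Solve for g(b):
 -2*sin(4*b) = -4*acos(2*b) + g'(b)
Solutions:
 g(b) = C1 + 4*b*acos(2*b) - 2*sqrt(1 - 4*b^2) + cos(4*b)/2


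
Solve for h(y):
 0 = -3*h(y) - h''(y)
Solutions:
 h(y) = C1*sin(sqrt(3)*y) + C2*cos(sqrt(3)*y)


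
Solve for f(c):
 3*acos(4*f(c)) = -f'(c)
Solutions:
 Integral(1/acos(4*_y), (_y, f(c))) = C1 - 3*c


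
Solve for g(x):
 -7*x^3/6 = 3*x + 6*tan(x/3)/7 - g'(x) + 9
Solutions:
 g(x) = C1 + 7*x^4/24 + 3*x^2/2 + 9*x - 18*log(cos(x/3))/7


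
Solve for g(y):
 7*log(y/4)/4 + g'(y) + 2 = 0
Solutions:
 g(y) = C1 - 7*y*log(y)/4 - y/4 + 7*y*log(2)/2


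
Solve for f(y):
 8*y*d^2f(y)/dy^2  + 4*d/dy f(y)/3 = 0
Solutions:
 f(y) = C1 + C2*y^(5/6)


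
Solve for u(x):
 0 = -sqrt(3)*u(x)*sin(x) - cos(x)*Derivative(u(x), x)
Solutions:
 u(x) = C1*cos(x)^(sqrt(3))


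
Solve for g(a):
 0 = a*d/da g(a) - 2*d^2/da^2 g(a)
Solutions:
 g(a) = C1 + C2*erfi(a/2)


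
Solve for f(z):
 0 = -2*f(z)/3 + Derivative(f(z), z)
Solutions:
 f(z) = C1*exp(2*z/3)


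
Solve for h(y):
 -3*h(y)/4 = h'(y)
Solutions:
 h(y) = C1*exp(-3*y/4)


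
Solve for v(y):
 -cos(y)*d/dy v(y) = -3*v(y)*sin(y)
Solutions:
 v(y) = C1/cos(y)^3


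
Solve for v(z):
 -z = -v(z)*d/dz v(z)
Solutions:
 v(z) = -sqrt(C1 + z^2)
 v(z) = sqrt(C1 + z^2)


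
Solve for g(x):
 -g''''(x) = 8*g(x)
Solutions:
 g(x) = (C1*sin(2^(1/4)*x) + C2*cos(2^(1/4)*x))*exp(-2^(1/4)*x) + (C3*sin(2^(1/4)*x) + C4*cos(2^(1/4)*x))*exp(2^(1/4)*x)


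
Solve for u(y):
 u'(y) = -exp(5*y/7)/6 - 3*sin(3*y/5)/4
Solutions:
 u(y) = C1 - 7*exp(5*y/7)/30 + 5*cos(3*y/5)/4


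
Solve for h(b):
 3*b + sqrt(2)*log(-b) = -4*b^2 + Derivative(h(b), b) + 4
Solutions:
 h(b) = C1 + 4*b^3/3 + 3*b^2/2 + sqrt(2)*b*log(-b) + b*(-4 - sqrt(2))


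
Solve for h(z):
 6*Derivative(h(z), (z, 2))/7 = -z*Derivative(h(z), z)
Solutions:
 h(z) = C1 + C2*erf(sqrt(21)*z/6)


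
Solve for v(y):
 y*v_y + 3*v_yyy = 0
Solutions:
 v(y) = C1 + Integral(C2*airyai(-3^(2/3)*y/3) + C3*airybi(-3^(2/3)*y/3), y)


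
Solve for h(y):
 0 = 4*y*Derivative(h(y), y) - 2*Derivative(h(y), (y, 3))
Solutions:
 h(y) = C1 + Integral(C2*airyai(2^(1/3)*y) + C3*airybi(2^(1/3)*y), y)


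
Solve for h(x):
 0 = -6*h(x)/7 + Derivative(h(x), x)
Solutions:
 h(x) = C1*exp(6*x/7)


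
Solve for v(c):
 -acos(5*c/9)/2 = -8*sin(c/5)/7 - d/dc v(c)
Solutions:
 v(c) = C1 + c*acos(5*c/9)/2 - sqrt(81 - 25*c^2)/10 + 40*cos(c/5)/7


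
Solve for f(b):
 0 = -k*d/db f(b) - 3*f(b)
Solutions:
 f(b) = C1*exp(-3*b/k)


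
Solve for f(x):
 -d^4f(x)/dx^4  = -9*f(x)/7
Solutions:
 f(x) = C1*exp(-sqrt(3)*7^(3/4)*x/7) + C2*exp(sqrt(3)*7^(3/4)*x/7) + C3*sin(sqrt(3)*7^(3/4)*x/7) + C4*cos(sqrt(3)*7^(3/4)*x/7)


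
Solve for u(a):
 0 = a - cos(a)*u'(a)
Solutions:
 u(a) = C1 + Integral(a/cos(a), a)


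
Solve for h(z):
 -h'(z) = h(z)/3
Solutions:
 h(z) = C1*exp(-z/3)


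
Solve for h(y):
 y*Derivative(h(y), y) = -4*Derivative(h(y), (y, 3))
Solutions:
 h(y) = C1 + Integral(C2*airyai(-2^(1/3)*y/2) + C3*airybi(-2^(1/3)*y/2), y)


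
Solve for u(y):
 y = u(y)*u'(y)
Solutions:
 u(y) = -sqrt(C1 + y^2)
 u(y) = sqrt(C1 + y^2)


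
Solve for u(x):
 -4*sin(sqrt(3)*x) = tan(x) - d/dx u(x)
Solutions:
 u(x) = C1 - log(cos(x)) - 4*sqrt(3)*cos(sqrt(3)*x)/3


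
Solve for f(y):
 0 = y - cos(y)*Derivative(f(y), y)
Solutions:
 f(y) = C1 + Integral(y/cos(y), y)


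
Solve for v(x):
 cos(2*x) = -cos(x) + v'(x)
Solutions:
 v(x) = C1 + sin(x) + sin(2*x)/2


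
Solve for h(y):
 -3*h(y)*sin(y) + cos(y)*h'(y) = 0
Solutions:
 h(y) = C1/cos(y)^3


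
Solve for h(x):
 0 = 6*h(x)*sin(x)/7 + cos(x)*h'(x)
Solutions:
 h(x) = C1*cos(x)^(6/7)


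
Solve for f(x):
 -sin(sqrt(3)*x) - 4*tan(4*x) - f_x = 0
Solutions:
 f(x) = C1 + log(cos(4*x)) + sqrt(3)*cos(sqrt(3)*x)/3


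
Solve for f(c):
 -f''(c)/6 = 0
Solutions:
 f(c) = C1 + C2*c


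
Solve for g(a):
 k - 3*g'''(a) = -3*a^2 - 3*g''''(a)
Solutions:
 g(a) = C1 + C2*a + C3*a^2 + C4*exp(a) + a^5/60 + a^4/12 + a^3*(k + 6)/18


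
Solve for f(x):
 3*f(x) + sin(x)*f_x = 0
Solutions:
 f(x) = C1*(cos(x) + 1)^(3/2)/(cos(x) - 1)^(3/2)


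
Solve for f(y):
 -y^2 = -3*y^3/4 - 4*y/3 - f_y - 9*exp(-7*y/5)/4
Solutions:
 f(y) = C1 - 3*y^4/16 + y^3/3 - 2*y^2/3 + 45*exp(-7*y/5)/28


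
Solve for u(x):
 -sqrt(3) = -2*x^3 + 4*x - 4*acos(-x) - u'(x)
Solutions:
 u(x) = C1 - x^4/2 + 2*x^2 - 4*x*acos(-x) + sqrt(3)*x - 4*sqrt(1 - x^2)


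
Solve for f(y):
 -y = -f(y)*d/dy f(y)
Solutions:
 f(y) = -sqrt(C1 + y^2)
 f(y) = sqrt(C1 + y^2)


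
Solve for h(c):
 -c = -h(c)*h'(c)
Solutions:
 h(c) = -sqrt(C1 + c^2)
 h(c) = sqrt(C1 + c^2)


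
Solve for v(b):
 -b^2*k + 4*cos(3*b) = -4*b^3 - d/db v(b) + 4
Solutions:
 v(b) = C1 - b^4 + b^3*k/3 + 4*b - 4*sin(3*b)/3


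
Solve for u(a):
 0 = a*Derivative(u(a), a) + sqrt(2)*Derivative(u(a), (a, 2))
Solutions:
 u(a) = C1 + C2*erf(2^(1/4)*a/2)


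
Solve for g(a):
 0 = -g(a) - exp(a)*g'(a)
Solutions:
 g(a) = C1*exp(exp(-a))


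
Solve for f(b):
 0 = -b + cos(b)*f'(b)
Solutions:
 f(b) = C1 + Integral(b/cos(b), b)


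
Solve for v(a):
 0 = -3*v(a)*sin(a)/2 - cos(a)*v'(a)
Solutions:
 v(a) = C1*cos(a)^(3/2)


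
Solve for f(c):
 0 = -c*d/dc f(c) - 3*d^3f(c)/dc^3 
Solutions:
 f(c) = C1 + Integral(C2*airyai(-3^(2/3)*c/3) + C3*airybi(-3^(2/3)*c/3), c)


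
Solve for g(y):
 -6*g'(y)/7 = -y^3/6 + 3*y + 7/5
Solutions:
 g(y) = C1 + 7*y^4/144 - 7*y^2/4 - 49*y/30


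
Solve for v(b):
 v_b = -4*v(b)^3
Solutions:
 v(b) = -sqrt(2)*sqrt(-1/(C1 - 4*b))/2
 v(b) = sqrt(2)*sqrt(-1/(C1 - 4*b))/2


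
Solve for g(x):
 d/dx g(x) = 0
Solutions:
 g(x) = C1


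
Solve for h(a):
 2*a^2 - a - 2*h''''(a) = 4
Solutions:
 h(a) = C1 + C2*a + C3*a^2 + C4*a^3 + a^6/360 - a^5/240 - a^4/12


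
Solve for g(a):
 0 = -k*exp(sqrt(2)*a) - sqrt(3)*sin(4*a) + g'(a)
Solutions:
 g(a) = C1 + sqrt(2)*k*exp(sqrt(2)*a)/2 - sqrt(3)*cos(4*a)/4


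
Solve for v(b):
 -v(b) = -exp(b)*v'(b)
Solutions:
 v(b) = C1*exp(-exp(-b))


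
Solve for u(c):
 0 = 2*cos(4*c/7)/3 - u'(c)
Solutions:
 u(c) = C1 + 7*sin(4*c/7)/6


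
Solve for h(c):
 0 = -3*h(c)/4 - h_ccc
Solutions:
 h(c) = C3*exp(-6^(1/3)*c/2) + (C1*sin(2^(1/3)*3^(5/6)*c/4) + C2*cos(2^(1/3)*3^(5/6)*c/4))*exp(6^(1/3)*c/4)


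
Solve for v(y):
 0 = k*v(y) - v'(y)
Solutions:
 v(y) = C1*exp(k*y)


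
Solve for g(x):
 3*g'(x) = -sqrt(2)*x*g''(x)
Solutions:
 g(x) = C1 + C2*x^(1 - 3*sqrt(2)/2)


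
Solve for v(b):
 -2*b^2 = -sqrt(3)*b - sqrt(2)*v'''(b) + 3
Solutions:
 v(b) = C1 + C2*b + C3*b^2 + sqrt(2)*b^5/60 - sqrt(6)*b^4/48 + sqrt(2)*b^3/4


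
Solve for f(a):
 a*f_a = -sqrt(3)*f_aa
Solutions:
 f(a) = C1 + C2*erf(sqrt(2)*3^(3/4)*a/6)


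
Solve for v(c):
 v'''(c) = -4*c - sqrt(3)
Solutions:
 v(c) = C1 + C2*c + C3*c^2 - c^4/6 - sqrt(3)*c^3/6
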